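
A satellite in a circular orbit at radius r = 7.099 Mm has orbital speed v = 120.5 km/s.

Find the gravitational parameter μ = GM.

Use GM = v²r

Convert to SI: r = 7.099 Mm = 7.099e+06 m; v = 120.5 km/s = 120500 m/s.
For a circular orbit v² = GM/r, so GM = v² · r.
GM = (120500)² · 7.099e+06 m³/s² ≈ 1.031e+17 m³/s² = 1.031 × 10^17 m³/s².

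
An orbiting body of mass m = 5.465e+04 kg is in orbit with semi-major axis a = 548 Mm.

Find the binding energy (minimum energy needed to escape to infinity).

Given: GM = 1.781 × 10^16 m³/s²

Convert to SI: a = 548 Mm = 5.48e+08 m.
Total orbital energy is E = −GMm/(2a); binding energy is E_bind = −E = GMm/(2a).
E_bind = 1.781e+16 · 5.465e+04 / (2 · 5.48e+08) J ≈ 8.881e+11 J = 888.1 GJ.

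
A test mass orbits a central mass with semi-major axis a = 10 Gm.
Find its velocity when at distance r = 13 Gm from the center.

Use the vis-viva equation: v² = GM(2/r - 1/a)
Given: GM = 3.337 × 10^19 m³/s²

Convert to SI: a = 10 Gm = 1e+10 m; r = 13 Gm = 1.3e+10 m.
Vis-viva: v = √(GM · (2/r − 1/a)).
2/r − 1/a = 2/1.3e+10 − 1/1e+10 = 5.38462e-11 m⁻¹.
v = √(3.337e+19 · 5.38462e-11) m/s ≈ 4.239e+04 m/s = 42.39 km/s.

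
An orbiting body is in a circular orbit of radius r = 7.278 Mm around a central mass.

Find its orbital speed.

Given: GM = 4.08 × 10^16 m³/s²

Convert to SI: r = 7.278 Mm = 7.278e+06 m.
For a circular orbit, gravity supplies the centripetal force, so v = √(GM / r).
v = √(4.08e+16 / 7.278e+06) m/s ≈ 7.487e+04 m/s = 74.87 km/s.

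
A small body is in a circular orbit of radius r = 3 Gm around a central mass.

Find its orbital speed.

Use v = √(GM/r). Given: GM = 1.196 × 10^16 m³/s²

Convert to SI: r = 3 Gm = 3e+09 m.
For a circular orbit, gravity supplies the centripetal force, so v = √(GM / r).
v = √(1.196e+16 / 3e+09) m/s ≈ 1997 m/s = 1.997 km/s.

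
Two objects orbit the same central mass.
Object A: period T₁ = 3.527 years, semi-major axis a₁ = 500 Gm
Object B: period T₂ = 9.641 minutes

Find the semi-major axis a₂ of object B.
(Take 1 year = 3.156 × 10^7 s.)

Convert to SI: T₁ = 3.527 years = 1.11312e+08 s; a₁ = 500 Gm = 5e+11 m; T₂ = 9.641 minutes = 578.46 s.
Kepler's third law: (T₁/T₂)² = (a₁/a₂)³ ⇒ a₂ = a₁ · (T₂/T₁)^(2/3).
T₂/T₁ = 578.46 / 1.11312e+08 = 5.19674e-06.
a₂ = 5e+11 · (5.19674e-06)^(2/3) m ≈ 1.5e+08 m = 150 Mm.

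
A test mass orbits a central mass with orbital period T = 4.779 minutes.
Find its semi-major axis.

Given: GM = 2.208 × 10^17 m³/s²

Convert to SI: T = 4.779 minutes = 286.74 s.
Invert Kepler's third law: a = (GM · T² / (4π²))^(1/3).
Substituting T = 286.74 s and GM = 2.208e+17 m³/s²:
a = (2.208e+17 · (286.74)² / (4π²))^(1/3) m
a ≈ 7.719e+06 m = 7.719 Mm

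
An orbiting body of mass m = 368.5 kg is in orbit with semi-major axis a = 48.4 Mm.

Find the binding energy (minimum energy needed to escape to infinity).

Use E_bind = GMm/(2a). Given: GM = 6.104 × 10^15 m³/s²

Convert to SI: a = 48.4 Mm = 4.84e+07 m.
Total orbital energy is E = −GMm/(2a); binding energy is E_bind = −E = GMm/(2a).
E_bind = 6.104e+15 · 368.5 / (2 · 4.84e+07) J ≈ 2.324e+10 J = 23.24 GJ.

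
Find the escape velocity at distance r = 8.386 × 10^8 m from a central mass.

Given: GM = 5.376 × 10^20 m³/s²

Escape velocity comes from setting total energy to zero: ½v² − GM/r = 0 ⇒ v_esc = √(2GM / r).
v_esc = √(2 · 5.376e+20 / 8.386e+08) m/s ≈ 1.132e+06 m/s = 1132 km/s.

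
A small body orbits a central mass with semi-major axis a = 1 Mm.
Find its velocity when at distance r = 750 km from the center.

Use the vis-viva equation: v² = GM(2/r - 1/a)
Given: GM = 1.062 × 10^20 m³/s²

Convert to SI: a = 1 Mm = 1e+06 m; r = 750 km = 750000 m.
Vis-viva: v = √(GM · (2/r − 1/a)).
2/r − 1/a = 2/750000 − 1/1e+06 = 1.66667e-06 m⁻¹.
v = √(1.062e+20 · 1.66667e-06) m/s ≈ 1.33e+07 m/s = 1.33e+04 km/s.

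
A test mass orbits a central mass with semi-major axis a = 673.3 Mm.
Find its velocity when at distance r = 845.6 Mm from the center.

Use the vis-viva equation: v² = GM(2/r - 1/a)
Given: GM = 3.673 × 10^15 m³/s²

Convert to SI: a = 673.3 Mm = 6.733e+08 m; r = 845.6 Mm = 8.456e+08 m.
Vis-viva: v = √(GM · (2/r − 1/a)).
2/r − 1/a = 2/8.456e+08 − 1/6.733e+08 = 8.79962e-10 m⁻¹.
v = √(3.673e+15 · 8.79962e-10) m/s ≈ 1798 m/s = 1.798 km/s.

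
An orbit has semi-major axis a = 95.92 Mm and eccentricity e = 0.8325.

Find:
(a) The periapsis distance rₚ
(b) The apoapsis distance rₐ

Convert to SI: a = 95.92 Mm = 9.592e+07 m.
(a) rₚ = a(1 − e) = 9.592e+07 · (1 − 0.8325) = 9.592e+07 · 0.1675 ≈ 1.607e+07 m = 16.07 Mm.
(b) rₐ = a(1 + e) = 9.592e+07 · (1 + 0.8325) = 9.592e+07 · 1.8325 ≈ 1.758e+08 m = 175.8 Mm.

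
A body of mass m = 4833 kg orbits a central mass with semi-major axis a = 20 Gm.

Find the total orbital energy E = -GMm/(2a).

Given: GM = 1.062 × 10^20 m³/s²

Convert to SI: a = 20 Gm = 2e+10 m.
E = −GMm / (2a).
E = −1.062e+20 · 4833 / (2 · 2e+10) J ≈ -1.283e+13 J = -12.83 TJ.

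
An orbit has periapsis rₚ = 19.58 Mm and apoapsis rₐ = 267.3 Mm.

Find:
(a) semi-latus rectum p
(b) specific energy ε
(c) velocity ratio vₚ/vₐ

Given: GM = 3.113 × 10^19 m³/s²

Convert to SI: rₚ = 19.58 Mm = 1.958e+07 m; rₐ = 267.3 Mm = 2.673e+08 m.
(a) From a = (rₚ + rₐ)/2 = 1.4344e+08 m and e = (rₐ − rₚ)/(rₐ + rₚ) = 0.863497, p = a(1 − e²) = 1.4344e+08 · (1 − (0.863497)²) ≈ 3.649e+07 m
(b) With a = (rₚ + rₐ)/2 = 1.4344e+08 m, ε = −GM/(2a) = −3.113e+19/(2 · 1.4344e+08) J/kg ≈ -1.085e+11 J/kg
(c) Conservation of angular momentum (rₚvₚ = rₐvₐ) gives vₚ/vₐ = rₐ/rₚ = 2.673e+08/1.958e+07 ≈ 13.65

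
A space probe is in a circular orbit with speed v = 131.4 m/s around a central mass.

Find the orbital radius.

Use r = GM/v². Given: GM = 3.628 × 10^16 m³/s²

For a circular orbit, v² = GM / r, so r = GM / v².
r = 3.628e+16 / (131.4)² m ≈ 2.101e+12 m = 2.101 Tm.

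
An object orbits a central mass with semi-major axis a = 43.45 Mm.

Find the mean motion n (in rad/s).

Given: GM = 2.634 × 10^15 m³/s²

Convert to SI: a = 43.45 Mm = 4.345e+07 m.
n = √(GM / a³).
n = √(2.634e+15 / (4.345e+07)³) rad/s ≈ 0.0001792 rad/s.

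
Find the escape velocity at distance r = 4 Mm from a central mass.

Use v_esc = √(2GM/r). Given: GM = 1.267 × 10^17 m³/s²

Convert to SI: r = 4 Mm = 4e+06 m.
Escape velocity comes from setting total energy to zero: ½v² − GM/r = 0 ⇒ v_esc = √(2GM / r).
v_esc = √(2 · 1.267e+17 / 4e+06) m/s ≈ 2.517e+05 m/s = 251.7 km/s.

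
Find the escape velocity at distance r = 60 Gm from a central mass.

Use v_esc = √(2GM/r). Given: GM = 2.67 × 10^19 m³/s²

Convert to SI: r = 60 Gm = 6e+10 m.
Escape velocity comes from setting total energy to zero: ½v² − GM/r = 0 ⇒ v_esc = √(2GM / r).
v_esc = √(2 · 2.67e+19 / 6e+10) m/s ≈ 2.983e+04 m/s = 29.83 km/s.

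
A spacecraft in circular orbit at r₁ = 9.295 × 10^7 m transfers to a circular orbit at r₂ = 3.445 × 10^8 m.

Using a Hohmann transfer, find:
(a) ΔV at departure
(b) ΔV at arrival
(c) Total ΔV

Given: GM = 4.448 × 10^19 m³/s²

Transfer semi-major axis: a_t = (r₁ + r₂)/2 = (9.295e+07 + 3.445e+08)/2 = 2.18725e+08 m.
Circular speeds: v₁ = √(GM/r₁) = 691764 m/s, v₂ = √(GM/r₂) = 359325 m/s.
Transfer speeds (vis-viva v² = GM(2/r − 1/a_t)): v₁ᵗ = 868167 m/s, v₂ᵗ = 234241 m/s.
(a) ΔV₁ = |v₁ᵗ − v₁| ≈ 1.764e+05 m/s = 176.4 km/s.
(b) ΔV₂ = |v₂ − v₂ᵗ| ≈ 1.251e+05 m/s = 125.1 km/s.
(c) ΔV_total = ΔV₁ + ΔV₂ ≈ 3.015e+05 m/s = 301.5 km/s.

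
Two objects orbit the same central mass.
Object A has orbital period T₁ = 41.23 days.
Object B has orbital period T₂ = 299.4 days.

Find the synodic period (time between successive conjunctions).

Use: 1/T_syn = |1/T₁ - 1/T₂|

Convert to SI: T₁ = 41.23 days = 3.56227e+06 s; T₂ = 299.4 days = 2.58682e+07 s.
T_syn = |T₁ · T₂ / (T₁ − T₂)|.
T_syn = |3.56227e+06 · 2.58682e+07 / (3.56227e+06 − 2.58682e+07)| s ≈ 4.131e+06 s = 47.81 days.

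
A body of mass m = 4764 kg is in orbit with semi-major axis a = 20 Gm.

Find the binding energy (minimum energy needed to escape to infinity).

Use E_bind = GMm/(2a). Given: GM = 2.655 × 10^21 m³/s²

Convert to SI: a = 20 Gm = 2e+10 m.
Total orbital energy is E = −GMm/(2a); binding energy is E_bind = −E = GMm/(2a).
E_bind = 2.655e+21 · 4764 / (2 · 2e+10) J ≈ 3.162e+14 J = 316.2 TJ.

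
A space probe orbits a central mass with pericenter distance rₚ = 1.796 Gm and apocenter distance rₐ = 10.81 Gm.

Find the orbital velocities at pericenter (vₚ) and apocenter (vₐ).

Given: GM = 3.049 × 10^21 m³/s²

Convert to SI: rₚ = 1.796 Gm = 1.796e+09 m; rₐ = 10.81 Gm = 1.081e+10 m.
Use the vis-viva equation v² = GM(2/r − 1/a) with a = (rₚ + rₐ)/2 = (1.796e+09 + 1.081e+10)/2 = 6.303e+09 m.
vₚ = √(GM · (2/rₚ − 1/a)) = √(3.049e+21 · (2/1.796e+09 − 1/6.303e+09)) m/s ≈ 1.706e+06 m/s = 1706 km/s.
vₐ = √(GM · (2/rₐ − 1/a)) = √(3.049e+21 · (2/1.081e+10 − 1/6.303e+09)) m/s ≈ 2.835e+05 m/s = 283.5 km/s.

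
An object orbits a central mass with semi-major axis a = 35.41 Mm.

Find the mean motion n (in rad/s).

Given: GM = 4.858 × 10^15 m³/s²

Convert to SI: a = 35.41 Mm = 3.541e+07 m.
n = √(GM / a³).
n = √(4.858e+15 / (3.541e+07)³) rad/s ≈ 0.0003308 rad/s.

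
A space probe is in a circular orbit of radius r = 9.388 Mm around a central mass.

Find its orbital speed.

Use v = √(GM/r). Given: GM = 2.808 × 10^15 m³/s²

Convert to SI: r = 9.388 Mm = 9.388e+06 m.
For a circular orbit, gravity supplies the centripetal force, so v = √(GM / r).
v = √(2.808e+15 / 9.388e+06) m/s ≈ 1.729e+04 m/s = 17.29 km/s.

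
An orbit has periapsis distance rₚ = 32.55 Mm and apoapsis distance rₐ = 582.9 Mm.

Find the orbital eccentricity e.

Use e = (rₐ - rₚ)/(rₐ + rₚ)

Convert to SI: rₚ = 32.55 Mm = 3.255e+07 m; rₐ = 582.9 Mm = 5.829e+08 m.
e = (rₐ − rₚ) / (rₐ + rₚ).
e = (5.829e+08 − 3.255e+07) / (5.829e+08 + 3.255e+07) = 5.5035e+08 / 6.1545e+08 ≈ 0.8942.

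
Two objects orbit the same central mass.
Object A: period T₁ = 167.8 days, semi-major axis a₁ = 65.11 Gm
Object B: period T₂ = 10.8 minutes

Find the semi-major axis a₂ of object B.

Convert to SI: T₁ = 167.8 days = 1.44979e+07 s; a₁ = 65.11 Gm = 6.511e+10 m; T₂ = 10.8 minutes = 648 s.
Kepler's third law: (T₁/T₂)² = (a₁/a₂)³ ⇒ a₂ = a₁ · (T₂/T₁)^(2/3).
T₂/T₁ = 648 / 1.44979e+07 = 4.46961e-05.
a₂ = 6.511e+10 · (4.46961e-05)^(2/3) m ≈ 8.2e+07 m = 82 Mm.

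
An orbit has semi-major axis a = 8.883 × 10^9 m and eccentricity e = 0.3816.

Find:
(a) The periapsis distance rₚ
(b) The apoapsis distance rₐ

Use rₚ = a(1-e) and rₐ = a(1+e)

(a) rₚ = a(1 − e) = 8.883e+09 · (1 − 0.3816) = 8.883e+09 · 0.6184 ≈ 5.493e+09 m = 5.493 × 10^9 m.
(b) rₐ = a(1 + e) = 8.883e+09 · (1 + 0.3816) = 8.883e+09 · 1.3816 ≈ 1.227e+10 m = 1.227 × 10^10 m.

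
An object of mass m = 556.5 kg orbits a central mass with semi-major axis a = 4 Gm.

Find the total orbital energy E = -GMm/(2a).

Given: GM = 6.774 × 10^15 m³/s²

Convert to SI: a = 4 Gm = 4e+09 m.
E = −GMm / (2a).
E = −6.774e+15 · 556.5 / (2 · 4e+09) J ≈ -4.712e+08 J = -471.2 MJ.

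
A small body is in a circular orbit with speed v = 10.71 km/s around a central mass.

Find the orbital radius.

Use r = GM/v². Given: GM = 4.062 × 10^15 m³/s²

Convert to SI: v = 10.71 km/s = 10710 m/s.
For a circular orbit, v² = GM / r, so r = GM / v².
r = 4.062e+15 / (10710)² m ≈ 3.541e+07 m = 35.41 Mm.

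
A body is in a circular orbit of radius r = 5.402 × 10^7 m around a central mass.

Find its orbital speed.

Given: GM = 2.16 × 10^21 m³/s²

For a circular orbit, gravity supplies the centripetal force, so v = √(GM / r).
v = √(2.16e+21 / 5.402e+07) m/s ≈ 6.323e+06 m/s = 6323 km/s.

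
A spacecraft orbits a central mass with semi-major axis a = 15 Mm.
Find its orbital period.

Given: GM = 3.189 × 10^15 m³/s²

Convert to SI: a = 15 Mm = 1.5e+07 m.
Kepler's third law: T = 2π √(a³ / GM).
Substituting a = 1.5e+07 m and GM = 3.189e+15 m³/s²:
T = 2π √((1.5e+07)³ / 3.189e+15) s
T ≈ 6464 s = 1.796 hours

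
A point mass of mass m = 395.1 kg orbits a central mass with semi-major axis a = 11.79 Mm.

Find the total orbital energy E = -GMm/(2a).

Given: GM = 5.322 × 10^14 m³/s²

Convert to SI: a = 11.79 Mm = 1.179e+07 m.
E = −GMm / (2a).
E = −5.322e+14 · 395.1 / (2 · 1.179e+07) J ≈ -8.917e+09 J = -8.917 GJ.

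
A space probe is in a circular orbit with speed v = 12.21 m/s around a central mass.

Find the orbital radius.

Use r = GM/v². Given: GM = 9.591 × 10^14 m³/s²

For a circular orbit, v² = GM / r, so r = GM / v².
r = 9.591e+14 / (12.21)² m ≈ 6.433e+12 m = 6.433 Tm.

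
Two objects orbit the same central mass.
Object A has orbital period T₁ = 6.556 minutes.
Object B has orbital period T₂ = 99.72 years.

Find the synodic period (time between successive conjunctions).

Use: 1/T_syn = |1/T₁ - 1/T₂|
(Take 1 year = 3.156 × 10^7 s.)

Convert to SI: T₁ = 6.556 minutes = 393.36 s; T₂ = 99.72 years = 3.14716e+09 s.
T_syn = |T₁ · T₂ / (T₁ − T₂)|.
T_syn = |393.36 · 3.14716e+09 / (393.36 − 3.14716e+09)| s ≈ 393.4 s = 6.556 minutes.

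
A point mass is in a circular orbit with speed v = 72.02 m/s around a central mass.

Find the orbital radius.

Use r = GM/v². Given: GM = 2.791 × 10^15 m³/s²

For a circular orbit, v² = GM / r, so r = GM / v².
r = 2.791e+15 / (72.02)² m ≈ 5.381e+11 m = 538.1 Gm.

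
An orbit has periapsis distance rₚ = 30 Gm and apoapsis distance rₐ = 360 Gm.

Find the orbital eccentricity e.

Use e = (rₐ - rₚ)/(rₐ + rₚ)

Convert to SI: rₚ = 30 Gm = 3e+10 m; rₐ = 360 Gm = 3.6e+11 m.
e = (rₐ − rₚ) / (rₐ + rₚ).
e = (3.6e+11 − 3e+10) / (3.6e+11 + 3e+10) = 3.3e+11 / 3.9e+11 ≈ 0.8462.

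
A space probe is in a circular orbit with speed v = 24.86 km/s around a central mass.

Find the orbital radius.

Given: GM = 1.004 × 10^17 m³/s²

Convert to SI: v = 24.86 km/s = 24860 m/s.
For a circular orbit, v² = GM / r, so r = GM / v².
r = 1.004e+17 / (24860)² m ≈ 1.625e+08 m = 162.5 Mm.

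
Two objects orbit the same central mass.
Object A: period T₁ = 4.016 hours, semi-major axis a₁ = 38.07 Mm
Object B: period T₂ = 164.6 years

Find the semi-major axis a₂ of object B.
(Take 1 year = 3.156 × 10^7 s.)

Convert to SI: T₁ = 4.016 hours = 14457.6 s; a₁ = 38.07 Mm = 3.807e+07 m; T₂ = 164.6 years = 5.19478e+09 s.
Kepler's third law: (T₁/T₂)² = (a₁/a₂)³ ⇒ a₂ = a₁ · (T₂/T₁)^(2/3).
T₂/T₁ = 5.19478e+09 / 14457.6 = 359311.
a₂ = 3.807e+07 · (359311)^(2/3) m ≈ 1.924e+11 m = 192.4 Gm.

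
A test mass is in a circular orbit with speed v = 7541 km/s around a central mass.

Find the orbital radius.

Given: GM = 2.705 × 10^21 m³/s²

Convert to SI: v = 7541 km/s = 7.541e+06 m/s.
For a circular orbit, v² = GM / r, so r = GM / v².
r = 2.705e+21 / (7.541e+06)² m ≈ 4.757e+07 m = 4.757 × 10^7 m.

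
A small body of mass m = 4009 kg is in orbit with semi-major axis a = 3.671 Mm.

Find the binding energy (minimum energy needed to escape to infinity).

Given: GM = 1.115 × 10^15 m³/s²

Convert to SI: a = 3.671 Mm = 3.671e+06 m.
Total orbital energy is E = −GMm/(2a); binding energy is E_bind = −E = GMm/(2a).
E_bind = 1.115e+15 · 4009 / (2 · 3.671e+06) J ≈ 6.088e+11 J = 608.8 GJ.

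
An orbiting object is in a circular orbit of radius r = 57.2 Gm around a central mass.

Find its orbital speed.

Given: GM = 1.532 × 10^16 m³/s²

Convert to SI: r = 57.2 Gm = 5.72e+10 m.
For a circular orbit, gravity supplies the centripetal force, so v = √(GM / r).
v = √(1.532e+16 / 5.72e+10) m/s ≈ 517.5 m/s = 517.5 m/s.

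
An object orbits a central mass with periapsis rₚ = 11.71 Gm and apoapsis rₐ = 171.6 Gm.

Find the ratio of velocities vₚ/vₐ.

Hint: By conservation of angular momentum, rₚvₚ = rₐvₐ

Convert to SI: rₚ = 11.71 Gm = 1.171e+10 m; rₐ = 171.6 Gm = 1.716e+11 m.
Conservation of angular momentum gives rₚvₚ = rₐvₐ, so vₚ/vₐ = rₐ/rₚ.
vₚ/vₐ = 1.716e+11 / 1.171e+10 ≈ 14.65.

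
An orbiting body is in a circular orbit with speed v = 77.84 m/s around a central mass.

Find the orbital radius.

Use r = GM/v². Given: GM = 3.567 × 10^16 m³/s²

For a circular orbit, v² = GM / r, so r = GM / v².
r = 3.567e+16 / (77.84)² m ≈ 5.887e+12 m = 5.887 × 10^12 m.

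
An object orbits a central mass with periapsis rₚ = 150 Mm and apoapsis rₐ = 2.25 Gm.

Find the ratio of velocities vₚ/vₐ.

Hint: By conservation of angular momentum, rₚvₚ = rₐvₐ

Convert to SI: rₚ = 150 Mm = 1.5e+08 m; rₐ = 2.25 Gm = 2.25e+09 m.
Conservation of angular momentum gives rₚvₚ = rₐvₐ, so vₚ/vₐ = rₐ/rₚ.
vₚ/vₐ = 2.25e+09 / 1.5e+08 ≈ 15.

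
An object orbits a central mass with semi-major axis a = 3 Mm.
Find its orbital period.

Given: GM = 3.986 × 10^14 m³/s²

Convert to SI: a = 3 Mm = 3e+06 m.
Kepler's third law: T = 2π √(a³ / GM).
Substituting a = 3e+06 m and GM = 3.986e+14 m³/s²:
T = 2π √((3e+06)³ / 3.986e+14) s
T ≈ 1635 s = 27.25 minutes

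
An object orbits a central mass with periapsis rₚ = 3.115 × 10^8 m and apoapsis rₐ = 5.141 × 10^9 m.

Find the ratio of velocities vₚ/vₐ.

Conservation of angular momentum gives rₚvₚ = rₐvₐ, so vₚ/vₐ = rₐ/rₚ.
vₚ/vₐ = 5.141e+09 / 3.115e+08 ≈ 16.5.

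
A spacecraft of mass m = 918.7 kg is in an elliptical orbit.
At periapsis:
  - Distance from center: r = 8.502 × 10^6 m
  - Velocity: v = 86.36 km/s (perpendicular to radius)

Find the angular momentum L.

Convert to SI: v = 86.36 km/s = 86360 m/s.
Since v is perpendicular to r, L = m · v · r.
L = 918.7 · 86360 · 8.502e+06 kg·m²/s ≈ 6.745e+14 kg·m²/s.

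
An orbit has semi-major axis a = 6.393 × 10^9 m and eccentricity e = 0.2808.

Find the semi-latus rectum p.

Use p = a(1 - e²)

p = a (1 − e²).
p = 6.393e+09 · (1 − (0.2808)²) = 6.393e+09 · 0.921151 ≈ 5.889e+09 m = 5.889 × 10^9 m.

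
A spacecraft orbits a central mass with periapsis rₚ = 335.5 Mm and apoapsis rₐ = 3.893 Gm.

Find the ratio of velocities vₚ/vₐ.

Convert to SI: rₚ = 335.5 Mm = 3.355e+08 m; rₐ = 3.893 Gm = 3.893e+09 m.
Conservation of angular momentum gives rₚvₚ = rₐvₐ, so vₚ/vₐ = rₐ/rₚ.
vₚ/vₐ = 3.893e+09 / 3.355e+08 ≈ 11.6.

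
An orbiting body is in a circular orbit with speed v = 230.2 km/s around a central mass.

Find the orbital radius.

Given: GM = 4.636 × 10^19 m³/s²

Convert to SI: v = 230.2 km/s = 230200 m/s.
For a circular orbit, v² = GM / r, so r = GM / v².
r = 4.636e+19 / (230200)² m ≈ 8.748e+08 m = 8.748 × 10^8 m.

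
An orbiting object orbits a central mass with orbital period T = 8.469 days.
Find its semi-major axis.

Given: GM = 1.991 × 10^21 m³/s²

Convert to SI: T = 8.469 days = 731722 s.
Invert Kepler's third law: a = (GM · T² / (4π²))^(1/3).
Substituting T = 731722 s and GM = 1.991e+21 m³/s²:
a = (1.991e+21 · (731722)² / (4π²))^(1/3) m
a ≈ 3e+10 m = 30 Gm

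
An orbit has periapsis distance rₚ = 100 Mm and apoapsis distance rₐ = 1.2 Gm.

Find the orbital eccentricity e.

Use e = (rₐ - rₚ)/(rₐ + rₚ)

Convert to SI: rₚ = 100 Mm = 1e+08 m; rₐ = 1.2 Gm = 1.2e+09 m.
e = (rₐ − rₚ) / (rₐ + rₚ).
e = (1.2e+09 − 1e+08) / (1.2e+09 + 1e+08) = 1.1e+09 / 1.3e+09 ≈ 0.8462.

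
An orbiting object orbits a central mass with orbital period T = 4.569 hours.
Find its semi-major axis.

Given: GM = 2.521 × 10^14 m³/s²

Convert to SI: T = 4.569 hours = 16448.4 s.
Invert Kepler's third law: a = (GM · T² / (4π²))^(1/3).
Substituting T = 16448.4 s and GM = 2.521e+14 m³/s²:
a = (2.521e+14 · (16448.4)² / (4π²))^(1/3) m
a ≈ 1.2e+07 m = 12 Mm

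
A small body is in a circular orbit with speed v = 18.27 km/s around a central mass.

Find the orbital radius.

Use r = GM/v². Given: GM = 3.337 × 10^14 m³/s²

Convert to SI: v = 18.27 km/s = 18270 m/s.
For a circular orbit, v² = GM / r, so r = GM / v².
r = 3.337e+14 / (18270)² m ≈ 9.997e+05 m = 999.7 km.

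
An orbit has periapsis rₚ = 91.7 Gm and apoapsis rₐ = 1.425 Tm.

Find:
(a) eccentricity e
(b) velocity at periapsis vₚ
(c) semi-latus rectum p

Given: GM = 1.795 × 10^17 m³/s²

Convert to SI: rₚ = 91.7 Gm = 9.17e+10 m; rₐ = 1.425 Tm = 1.425e+12 m.
(a) e = (rₐ − rₚ)/(rₐ + rₚ) = (1.425e+12 − 9.17e+10)/(1.425e+12 + 9.17e+10) ≈ 0.8791
(b) With a = (rₚ + rₐ)/2 = 7.5835e+11 m, vₚ = √(GM (2/rₚ − 1/a)) = √(1.795e+17 · (2/9.17e+10 − 1/7.5835e+11)) m/s ≈ 1918 m/s
(c) From a = (rₚ + rₐ)/2 = 7.5835e+11 m and e = (rₐ − rₚ)/(rₐ + rₚ) = 0.87908, p = a(1 − e²) = 7.5835e+11 · (1 − (0.87908)²) ≈ 1.723e+11 m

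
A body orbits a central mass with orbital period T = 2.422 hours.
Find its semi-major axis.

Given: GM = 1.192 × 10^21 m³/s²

Convert to SI: T = 2.422 hours = 8719.2 s.
Invert Kepler's third law: a = (GM · T² / (4π²))^(1/3).
Substituting T = 8719.2 s and GM = 1.192e+21 m³/s²:
a = (1.192e+21 · (8719.2)² / (4π²))^(1/3) m
a ≈ 1.319e+09 m = 1.319 Gm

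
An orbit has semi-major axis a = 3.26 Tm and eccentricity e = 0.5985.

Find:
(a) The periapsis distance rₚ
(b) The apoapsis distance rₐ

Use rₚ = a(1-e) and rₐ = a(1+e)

Convert to SI: a = 3.26 Tm = 3.26e+12 m.
(a) rₚ = a(1 − e) = 3.26e+12 · (1 − 0.5985) = 3.26e+12 · 0.4015 ≈ 1.309e+12 m = 1.309 Tm.
(b) rₐ = a(1 + e) = 3.26e+12 · (1 + 0.5985) = 3.26e+12 · 1.5985 ≈ 5.211e+12 m = 5.211 Tm.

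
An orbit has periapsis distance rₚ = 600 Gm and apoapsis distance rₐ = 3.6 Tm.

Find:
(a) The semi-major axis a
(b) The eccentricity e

Convert to SI: rₚ = 600 Gm = 6e+11 m; rₐ = 3.6 Tm = 3.6e+12 m.
(a) a = (rₚ + rₐ) / 2 = (6e+11 + 3.6e+12) / 2 ≈ 2.1e+12 m = 2.1 Tm.
(b) e = (rₐ − rₚ) / (rₐ + rₚ) = (3.6e+12 − 6e+11) / (3.6e+12 + 6e+11) ≈ 0.7143.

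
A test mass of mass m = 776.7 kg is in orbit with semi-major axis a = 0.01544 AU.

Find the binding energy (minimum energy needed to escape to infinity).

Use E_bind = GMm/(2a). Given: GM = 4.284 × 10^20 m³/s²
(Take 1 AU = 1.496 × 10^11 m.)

Convert to SI: a = 0.01544 AU = 2.30982e+09 m.
Total orbital energy is E = −GMm/(2a); binding energy is E_bind = −E = GMm/(2a).
E_bind = 4.284e+20 · 776.7 / (2 · 2.30982e+09) J ≈ 7.203e+13 J = 72.03 TJ.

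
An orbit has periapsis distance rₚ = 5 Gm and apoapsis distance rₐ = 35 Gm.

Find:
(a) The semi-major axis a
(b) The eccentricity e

Convert to SI: rₚ = 5 Gm = 5e+09 m; rₐ = 35 Gm = 3.5e+10 m.
(a) a = (rₚ + rₐ) / 2 = (5e+09 + 3.5e+10) / 2 ≈ 2e+10 m = 20 Gm.
(b) e = (rₐ − rₚ) / (rₐ + rₚ) = (3.5e+10 − 5e+09) / (3.5e+10 + 5e+09) ≈ 0.75.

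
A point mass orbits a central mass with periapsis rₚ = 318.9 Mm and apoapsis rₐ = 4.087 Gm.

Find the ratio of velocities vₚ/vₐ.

Convert to SI: rₚ = 318.9 Mm = 3.189e+08 m; rₐ = 4.087 Gm = 4.087e+09 m.
Conservation of angular momentum gives rₚvₚ = rₐvₐ, so vₚ/vₐ = rₐ/rₚ.
vₚ/vₐ = 4.087e+09 / 3.189e+08 ≈ 12.82.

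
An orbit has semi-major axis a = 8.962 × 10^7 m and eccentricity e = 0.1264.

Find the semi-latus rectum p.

p = a (1 − e²).
p = 8.962e+07 · (1 − (0.1264)²) = 8.962e+07 · 0.984023 ≈ 8.819e+07 m = 8.819 × 10^7 m.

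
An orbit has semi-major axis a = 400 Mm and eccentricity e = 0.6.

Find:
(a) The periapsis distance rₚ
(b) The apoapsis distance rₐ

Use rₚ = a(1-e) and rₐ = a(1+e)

Convert to SI: a = 400 Mm = 4e+08 m.
(a) rₚ = a(1 − e) = 4e+08 · (1 − 0.6) = 4e+08 · 0.4 ≈ 1.6e+08 m = 160 Mm.
(b) rₐ = a(1 + e) = 4e+08 · (1 + 0.6) = 4e+08 · 1.6 ≈ 6.4e+08 m = 640 Mm.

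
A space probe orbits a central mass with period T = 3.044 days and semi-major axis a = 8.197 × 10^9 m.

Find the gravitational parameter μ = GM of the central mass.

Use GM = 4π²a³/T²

Convert to SI: T = 3.044 days = 263002 s.
GM = 4π² · a³ / T².
GM = 4π² · (8.197e+09)³ / (263002)² m³/s² ≈ 3.143e+20 m³/s² = 3.143 × 10^20 m³/s².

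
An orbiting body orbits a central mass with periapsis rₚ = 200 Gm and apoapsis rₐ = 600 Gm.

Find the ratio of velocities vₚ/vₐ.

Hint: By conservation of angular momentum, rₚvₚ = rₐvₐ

Convert to SI: rₚ = 200 Gm = 2e+11 m; rₐ = 600 Gm = 6e+11 m.
Conservation of angular momentum gives rₚvₚ = rₐvₐ, so vₚ/vₐ = rₐ/rₚ.
vₚ/vₐ = 6e+11 / 2e+11 ≈ 3.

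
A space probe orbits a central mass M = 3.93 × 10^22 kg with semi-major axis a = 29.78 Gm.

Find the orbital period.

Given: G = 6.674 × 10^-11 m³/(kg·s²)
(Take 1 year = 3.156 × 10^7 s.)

Convert to SI: a = 29.78 Gm = 2.978e+10 m.
GM = G · M = 6.674e-11 · 3.93e+22 = 2.62288e+12 m³/s².
Kepler's third law: T = 2π √(a³ / GM).
Substituting a = 2.978e+10 m and GM = 2.62288e+12 m³/s²:
T = 2π √((2.978e+10)³ / 2.62288e+12) s
T ≈ 1.994e+10 s = 631.7 years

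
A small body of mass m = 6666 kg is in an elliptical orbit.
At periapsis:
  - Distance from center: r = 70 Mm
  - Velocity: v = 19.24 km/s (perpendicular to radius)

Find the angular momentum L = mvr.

Convert to SI: r = 70 Mm = 7e+07 m; v = 19.24 km/s = 19240 m/s.
Since v is perpendicular to r, L = m · v · r.
L = 6666 · 19240 · 7e+07 kg·m²/s ≈ 8.978e+15 kg·m²/s.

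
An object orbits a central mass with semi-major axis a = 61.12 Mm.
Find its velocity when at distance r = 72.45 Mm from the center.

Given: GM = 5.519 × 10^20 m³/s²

Convert to SI: a = 61.12 Mm = 6.112e+07 m; r = 72.45 Mm = 7.245e+07 m.
Vis-viva: v = √(GM · (2/r − 1/a)).
2/r − 1/a = 2/7.245e+07 − 1/6.112e+07 = 1.1244e-08 m⁻¹.
v = √(5.519e+20 · 1.1244e-08) m/s ≈ 2.491e+06 m/s = 2491 km/s.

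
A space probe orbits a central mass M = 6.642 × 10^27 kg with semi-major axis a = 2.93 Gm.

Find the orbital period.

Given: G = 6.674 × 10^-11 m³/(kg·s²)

Convert to SI: a = 2.93 Gm = 2.93e+09 m.
GM = G · M = 6.674e-11 · 6.642e+27 = 4.43287e+17 m³/s².
Kepler's third law: T = 2π √(a³ / GM).
Substituting a = 2.93e+09 m and GM = 4.43287e+17 m³/s²:
T = 2π √((2.93e+09)³ / 4.43287e+17) s
T ≈ 1.497e+06 s = 17.32 days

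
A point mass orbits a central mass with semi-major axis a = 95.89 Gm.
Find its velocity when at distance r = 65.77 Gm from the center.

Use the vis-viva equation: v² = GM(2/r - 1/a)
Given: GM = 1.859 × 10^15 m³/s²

Convert to SI: a = 95.89 Gm = 9.589e+10 m; r = 65.77 Gm = 6.577e+10 m.
Vis-viva: v = √(GM · (2/r − 1/a)).
2/r − 1/a = 2/6.577e+10 − 1/9.589e+10 = 1.99804e-11 m⁻¹.
v = √(1.859e+15 · 1.99804e-11) m/s ≈ 192.7 m/s = 192.7 m/s.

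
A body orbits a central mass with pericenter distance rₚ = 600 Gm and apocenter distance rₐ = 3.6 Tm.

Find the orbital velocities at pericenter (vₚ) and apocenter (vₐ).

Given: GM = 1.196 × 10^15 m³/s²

Convert to SI: rₚ = 600 Gm = 6e+11 m; rₐ = 3.6 Tm = 3.6e+12 m.
Use the vis-viva equation v² = GM(2/r − 1/a) with a = (rₚ + rₐ)/2 = (6e+11 + 3.6e+12)/2 = 2.1e+12 m.
vₚ = √(GM · (2/rₚ − 1/a)) = √(1.196e+15 · (2/6e+11 − 1/2.1e+12)) m/s ≈ 58.46 m/s = 58.46 m/s.
vₐ = √(GM · (2/rₐ − 1/a)) = √(1.196e+15 · (2/3.6e+12 − 1/2.1e+12)) m/s ≈ 9.743 m/s = 9.743 m/s.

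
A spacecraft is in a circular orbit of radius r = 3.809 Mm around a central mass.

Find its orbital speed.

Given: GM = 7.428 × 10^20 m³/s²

Convert to SI: r = 3.809 Mm = 3.809e+06 m.
For a circular orbit, gravity supplies the centripetal force, so v = √(GM / r).
v = √(7.428e+20 / 3.809e+06) m/s ≈ 1.396e+07 m/s = 1.396e+04 km/s.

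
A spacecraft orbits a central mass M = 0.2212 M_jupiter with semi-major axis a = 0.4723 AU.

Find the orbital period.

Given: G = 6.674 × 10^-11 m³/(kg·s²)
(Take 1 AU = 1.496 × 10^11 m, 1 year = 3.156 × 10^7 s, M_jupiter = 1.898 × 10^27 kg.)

Convert to SI: a = 0.4723 AU = 7.06561e+10 m; M = 0.2212 M_jupiter = 4.19838e+26 kg.
GM = G · M = 6.674e-11 · 4.19838e+26 = 2.802e+16 m³/s².
Kepler's third law: T = 2π √(a³ / GM).
Substituting a = 7.06561e+10 m and GM = 2.802e+16 m³/s²:
T = 2π √((7.06561e+10)³ / 2.802e+16) s
T ≈ 7.05e+08 s = 22.34 years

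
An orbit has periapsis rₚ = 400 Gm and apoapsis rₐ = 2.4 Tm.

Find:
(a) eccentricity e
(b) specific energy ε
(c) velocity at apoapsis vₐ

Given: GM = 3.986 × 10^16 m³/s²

Convert to SI: rₚ = 400 Gm = 4e+11 m; rₐ = 2.4 Tm = 2.4e+12 m.
(a) e = (rₐ − rₚ)/(rₐ + rₚ) = (2.4e+12 − 4e+11)/(2.4e+12 + 4e+11) ≈ 0.7143
(b) With a = (rₚ + rₐ)/2 = 1.4e+12 m, ε = −GM/(2a) = −3.986e+16/(2 · 1.4e+12) J/kg ≈ -1.424e+04 J/kg
(c) With a = (rₚ + rₐ)/2 = 1.4e+12 m, vₐ = √(GM (2/rₐ − 1/a)) = √(3.986e+16 · (2/2.4e+12 − 1/1.4e+12)) m/s ≈ 68.89 m/s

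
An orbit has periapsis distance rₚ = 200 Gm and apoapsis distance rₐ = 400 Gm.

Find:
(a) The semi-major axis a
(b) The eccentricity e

Convert to SI: rₚ = 200 Gm = 2e+11 m; rₐ = 400 Gm = 4e+11 m.
(a) a = (rₚ + rₐ) / 2 = (2e+11 + 4e+11) / 2 ≈ 3e+11 m = 300 Gm.
(b) e = (rₐ − rₚ) / (rₐ + rₚ) = (4e+11 − 2e+11) / (4e+11 + 2e+11) ≈ 0.3333.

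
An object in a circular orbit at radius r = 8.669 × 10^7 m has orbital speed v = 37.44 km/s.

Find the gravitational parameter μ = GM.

Convert to SI: v = 37.44 km/s = 37440 m/s.
For a circular orbit v² = GM/r, so GM = v² · r.
GM = (37440)² · 8.669e+07 m³/s² ≈ 1.215e+17 m³/s² = 1.215 × 10^17 m³/s².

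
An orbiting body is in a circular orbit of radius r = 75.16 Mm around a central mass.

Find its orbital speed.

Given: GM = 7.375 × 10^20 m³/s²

Convert to SI: r = 75.16 Mm = 7.516e+07 m.
For a circular orbit, gravity supplies the centripetal force, so v = √(GM / r).
v = √(7.375e+20 / 7.516e+07) m/s ≈ 3.132e+06 m/s = 3132 km/s.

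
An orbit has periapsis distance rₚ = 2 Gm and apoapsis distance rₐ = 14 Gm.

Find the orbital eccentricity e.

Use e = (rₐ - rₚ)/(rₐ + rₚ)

Convert to SI: rₚ = 2 Gm = 2e+09 m; rₐ = 14 Gm = 1.4e+10 m.
e = (rₐ − rₚ) / (rₐ + rₚ).
e = (1.4e+10 − 2e+09) / (1.4e+10 + 2e+09) = 1.2e+10 / 1.6e+10 ≈ 0.75.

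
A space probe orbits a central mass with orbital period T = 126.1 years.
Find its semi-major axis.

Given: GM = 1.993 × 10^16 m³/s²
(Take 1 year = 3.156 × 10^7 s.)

Convert to SI: T = 126.1 years = 3.97972e+09 s.
Invert Kepler's third law: a = (GM · T² / (4π²))^(1/3).
Substituting T = 3.97972e+09 s and GM = 1.993e+16 m³/s²:
a = (1.993e+16 · (3.97972e+09)² / (4π²))^(1/3) m
a ≈ 2e+11 m = 200 Gm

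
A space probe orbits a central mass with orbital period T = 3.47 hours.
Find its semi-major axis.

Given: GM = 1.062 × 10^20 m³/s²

Convert to SI: T = 3.47 hours = 12492 s.
Invert Kepler's third law: a = (GM · T² / (4π²))^(1/3).
Substituting T = 12492 s and GM = 1.062e+20 m³/s²:
a = (1.062e+20 · (12492)² / (4π²))^(1/3) m
a ≈ 7.488e+08 m = 748.8 Mm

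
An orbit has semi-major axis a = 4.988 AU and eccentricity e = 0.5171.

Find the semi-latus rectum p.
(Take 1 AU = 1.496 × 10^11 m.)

Convert to SI: a = 4.988 AU = 7.46205e+11 m.
p = a (1 − e²).
p = 7.46205e+11 · (1 − (0.5171)²) = 7.46205e+11 · 0.732608 ≈ 5.467e+11 m = 3.654 AU.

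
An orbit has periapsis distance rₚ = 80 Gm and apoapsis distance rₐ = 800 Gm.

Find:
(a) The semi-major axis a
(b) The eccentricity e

Convert to SI: rₚ = 80 Gm = 8e+10 m; rₐ = 800 Gm = 8e+11 m.
(a) a = (rₚ + rₐ) / 2 = (8e+10 + 8e+11) / 2 ≈ 4.4e+11 m = 440 Gm.
(b) e = (rₐ − rₚ) / (rₐ + rₚ) = (8e+11 − 8e+10) / (8e+11 + 8e+10) ≈ 0.8182.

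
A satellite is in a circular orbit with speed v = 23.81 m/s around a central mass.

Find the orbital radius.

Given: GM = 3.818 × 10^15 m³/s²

For a circular orbit, v² = GM / r, so r = GM / v².
r = 3.818e+15 / (23.81)² m ≈ 6.735e+12 m = 6.735 × 10^12 m.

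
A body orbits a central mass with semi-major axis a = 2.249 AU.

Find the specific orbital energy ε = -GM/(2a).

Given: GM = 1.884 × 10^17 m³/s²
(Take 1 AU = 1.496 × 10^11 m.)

Convert to SI: a = 2.249 AU = 3.3645e+11 m.
ε = −GM / (2a).
ε = −1.884e+17 / (2 · 3.3645e+11) J/kg ≈ -2.8e+05 J/kg = -280 kJ/kg.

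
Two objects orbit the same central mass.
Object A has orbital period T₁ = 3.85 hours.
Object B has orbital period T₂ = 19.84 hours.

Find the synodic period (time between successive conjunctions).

Convert to SI: T₁ = 3.85 hours = 13860 s; T₂ = 19.84 hours = 71424 s.
T_syn = |T₁ · T₂ / (T₁ − T₂)|.
T_syn = |13860 · 71424 / (13860 − 71424)| s ≈ 1.72e+04 s = 4.777 hours.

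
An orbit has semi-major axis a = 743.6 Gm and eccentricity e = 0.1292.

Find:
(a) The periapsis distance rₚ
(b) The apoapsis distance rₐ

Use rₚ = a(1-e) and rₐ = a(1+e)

Convert to SI: a = 743.6 Gm = 7.436e+11 m.
(a) rₚ = a(1 − e) = 7.436e+11 · (1 − 0.1292) = 7.436e+11 · 0.8708 ≈ 6.475e+11 m = 647.5 Gm.
(b) rₐ = a(1 + e) = 7.436e+11 · (1 + 0.1292) = 7.436e+11 · 1.1292 ≈ 8.397e+11 m = 839.7 Gm.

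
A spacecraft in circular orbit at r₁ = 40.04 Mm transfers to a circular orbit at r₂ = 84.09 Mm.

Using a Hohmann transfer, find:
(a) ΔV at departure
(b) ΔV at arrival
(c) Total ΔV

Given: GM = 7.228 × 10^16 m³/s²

Convert to SI: r₁ = 40.04 Mm = 4.004e+07 m; r₂ = 84.09 Mm = 8.409e+07 m.
Transfer semi-major axis: a_t = (r₁ + r₂)/2 = (4.004e+07 + 8.409e+07)/2 = 6.2065e+07 m.
Circular speeds: v₁ = √(GM/r₁) = 42487.6 m/s, v₂ = √(GM/r₂) = 29318.2 m/s.
Transfer speeds (vis-viva v² = GM(2/r − 1/a_t)): v₁ᵗ = 49455.1 m/s, v₂ᵗ = 23548.4 m/s.
(a) ΔV₁ = |v₁ᵗ − v₁| ≈ 6967 m/s = 6.967 km/s.
(b) ΔV₂ = |v₂ − v₂ᵗ| ≈ 5770 m/s = 5.77 km/s.
(c) ΔV_total = ΔV₁ + ΔV₂ ≈ 1.274e+04 m/s = 12.74 km/s.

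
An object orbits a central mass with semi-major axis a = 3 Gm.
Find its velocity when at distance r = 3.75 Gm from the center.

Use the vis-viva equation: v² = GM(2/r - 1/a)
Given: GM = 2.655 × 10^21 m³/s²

Convert to SI: a = 3 Gm = 3e+09 m; r = 3.75 Gm = 3.75e+09 m.
Vis-viva: v = √(GM · (2/r − 1/a)).
2/r − 1/a = 2/3.75e+09 − 1/3e+09 = 2e-10 m⁻¹.
v = √(2.655e+21 · 2e-10) m/s ≈ 7.287e+05 m/s = 728.7 km/s.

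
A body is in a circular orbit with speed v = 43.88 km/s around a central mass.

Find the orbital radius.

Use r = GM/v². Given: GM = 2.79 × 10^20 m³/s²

Convert to SI: v = 43.88 km/s = 43880 m/s.
For a circular orbit, v² = GM / r, so r = GM / v².
r = 2.79e+20 / (43880)² m ≈ 1.449e+11 m = 144.9 Gm.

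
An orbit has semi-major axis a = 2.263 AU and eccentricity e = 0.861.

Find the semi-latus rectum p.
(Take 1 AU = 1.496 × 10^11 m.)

Convert to SI: a = 2.263 AU = 3.38545e+11 m.
p = a (1 − e²).
p = 3.38545e+11 · (1 − (0.861)²) = 3.38545e+11 · 0.258679 ≈ 8.757e+10 m = 0.5854 AU.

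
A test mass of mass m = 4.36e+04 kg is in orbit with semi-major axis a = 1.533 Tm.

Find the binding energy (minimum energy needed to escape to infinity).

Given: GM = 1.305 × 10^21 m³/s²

Convert to SI: a = 1.533 Tm = 1.533e+12 m.
Total orbital energy is E = −GMm/(2a); binding energy is E_bind = −E = GMm/(2a).
E_bind = 1.305e+21 · 4.36e+04 / (2 · 1.533e+12) J ≈ 1.856e+13 J = 18.56 TJ.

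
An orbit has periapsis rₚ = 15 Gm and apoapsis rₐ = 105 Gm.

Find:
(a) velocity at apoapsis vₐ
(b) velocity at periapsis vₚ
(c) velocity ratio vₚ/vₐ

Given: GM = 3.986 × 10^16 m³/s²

Convert to SI: rₚ = 15 Gm = 1.5e+10 m; rₐ = 105 Gm = 1.05e+11 m.
(a) With a = (rₚ + rₐ)/2 = 6e+10 m, vₐ = √(GM (2/rₐ − 1/a)) = √(3.986e+16 · (2/1.05e+11 − 1/6e+10)) m/s ≈ 308.1 m/s
(b) With a = (rₚ + rₐ)/2 = 6e+10 m, vₚ = √(GM (2/rₚ − 1/a)) = √(3.986e+16 · (2/1.5e+10 − 1/6e+10)) m/s ≈ 2156 m/s
(c) Conservation of angular momentum (rₚvₚ = rₐvₐ) gives vₚ/vₐ = rₐ/rₚ = 1.05e+11/1.5e+10 ≈ 7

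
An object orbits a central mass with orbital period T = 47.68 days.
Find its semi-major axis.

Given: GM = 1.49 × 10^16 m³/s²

Convert to SI: T = 47.68 days = 4.11955e+06 s.
Invert Kepler's third law: a = (GM · T² / (4π²))^(1/3).
Substituting T = 4.11955e+06 s and GM = 1.49e+16 m³/s²:
a = (1.49e+16 · (4.11955e+06)² / (4π²))^(1/3) m
a ≈ 1.857e+09 m = 1.857 × 10^9 m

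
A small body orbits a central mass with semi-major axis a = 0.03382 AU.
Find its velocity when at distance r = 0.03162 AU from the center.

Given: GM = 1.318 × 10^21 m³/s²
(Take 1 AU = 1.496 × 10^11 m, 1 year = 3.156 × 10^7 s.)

Convert to SI: a = 0.03382 AU = 5.05947e+09 m; r = 0.03162 AU = 4.73035e+09 m.
Vis-viva: v = √(GM · (2/r − 1/a)).
2/r − 1/a = 2/4.73035e+09 − 1/5.05947e+09 = 2.25152e-10 m⁻¹.
v = √(1.318e+21 · 2.25152e-10) m/s ≈ 5.447e+05 m/s = 114.9 AU/year.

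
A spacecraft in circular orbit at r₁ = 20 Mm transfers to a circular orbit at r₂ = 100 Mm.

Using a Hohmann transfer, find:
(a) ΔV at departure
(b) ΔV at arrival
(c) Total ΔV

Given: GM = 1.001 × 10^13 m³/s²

Convert to SI: r₁ = 20 Mm = 2e+07 m; r₂ = 100 Mm = 1e+08 m.
Transfer semi-major axis: a_t = (r₁ + r₂)/2 = (2e+07 + 1e+08)/2 = 6e+07 m.
Circular speeds: v₁ = √(GM/r₁) = 707.46 m/s, v₂ = √(GM/r₂) = 316.386 m/s.
Transfer speeds (vis-viva v² = GM(2/r − 1/a_t)): v₁ᵗ = 913.327 m/s, v₂ᵗ = 182.665 m/s.
(a) ΔV₁ = |v₁ᵗ − v₁| ≈ 205.9 m/s = 205.9 m/s.
(b) ΔV₂ = |v₂ − v₂ᵗ| ≈ 133.7 m/s = 133.7 m/s.
(c) ΔV_total = ΔV₁ + ΔV₂ ≈ 339.6 m/s = 339.6 m/s.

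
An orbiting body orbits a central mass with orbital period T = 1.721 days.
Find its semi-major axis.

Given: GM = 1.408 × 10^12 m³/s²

Convert to SI: T = 1.721 days = 148694 s.
Invert Kepler's third law: a = (GM · T² / (4π²))^(1/3).
Substituting T = 148694 s and GM = 1.408e+12 m³/s²:
a = (1.408e+12 · (148694)² / (4π²))^(1/3) m
a ≈ 9.239e+06 m = 9.239 Mm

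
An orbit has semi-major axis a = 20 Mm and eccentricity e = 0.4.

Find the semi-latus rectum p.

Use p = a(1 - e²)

Convert to SI: a = 20 Mm = 2e+07 m.
p = a (1 − e²).
p = 2e+07 · (1 − (0.4)²) = 2e+07 · 0.84 ≈ 1.68e+07 m = 16.8 Mm.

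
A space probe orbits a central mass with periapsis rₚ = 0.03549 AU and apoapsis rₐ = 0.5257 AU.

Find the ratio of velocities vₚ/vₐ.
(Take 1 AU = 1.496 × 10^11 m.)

Convert to SI: rₚ = 0.03549 AU = 5.3093e+09 m; rₐ = 0.5257 AU = 7.86447e+10 m.
Conservation of angular momentum gives rₚvₚ = rₐvₐ, so vₚ/vₐ = rₐ/rₚ.
vₚ/vₐ = 7.86447e+10 / 5.3093e+09 ≈ 14.81.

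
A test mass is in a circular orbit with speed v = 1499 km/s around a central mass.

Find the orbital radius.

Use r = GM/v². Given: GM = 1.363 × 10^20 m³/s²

Convert to SI: v = 1499 km/s = 1.499e+06 m/s.
For a circular orbit, v² = GM / r, so r = GM / v².
r = 1.363e+20 / (1.499e+06)² m ≈ 6.066e+07 m = 60.66 Mm.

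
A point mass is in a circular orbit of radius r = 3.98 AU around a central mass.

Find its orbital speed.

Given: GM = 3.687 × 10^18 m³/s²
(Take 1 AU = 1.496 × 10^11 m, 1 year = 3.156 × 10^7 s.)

Convert to SI: r = 3.98 AU = 5.95408e+11 m.
For a circular orbit, gravity supplies the centripetal force, so v = √(GM / r).
v = √(3.687e+18 / 5.95408e+11) m/s ≈ 2488 m/s = 0.525 AU/year.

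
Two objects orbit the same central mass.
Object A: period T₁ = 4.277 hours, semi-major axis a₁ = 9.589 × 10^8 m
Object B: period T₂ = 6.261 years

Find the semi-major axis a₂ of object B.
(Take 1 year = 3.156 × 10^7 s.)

Convert to SI: T₁ = 4.277 hours = 15397.2 s; T₂ = 6.261 years = 1.97597e+08 s.
Kepler's third law: (T₁/T₂)² = (a₁/a₂)³ ⇒ a₂ = a₁ · (T₂/T₁)^(2/3).
T₂/T₁ = 1.97597e+08 / 15397.2 = 12833.3.
a₂ = 9.589e+08 · (12833.3)^(2/3) m ≈ 5.256e+11 m = 5.256 × 10^11 m.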